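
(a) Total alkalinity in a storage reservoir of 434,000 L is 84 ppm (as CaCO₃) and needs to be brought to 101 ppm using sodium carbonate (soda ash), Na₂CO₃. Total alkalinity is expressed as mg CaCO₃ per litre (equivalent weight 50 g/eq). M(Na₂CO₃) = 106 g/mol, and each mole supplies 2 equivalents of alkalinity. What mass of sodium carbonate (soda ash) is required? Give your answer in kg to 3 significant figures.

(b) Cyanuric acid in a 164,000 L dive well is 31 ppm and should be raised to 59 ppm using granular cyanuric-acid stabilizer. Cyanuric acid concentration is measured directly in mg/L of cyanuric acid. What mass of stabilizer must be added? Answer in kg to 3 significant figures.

(a) 7.82 kg; (b) 4.59 kg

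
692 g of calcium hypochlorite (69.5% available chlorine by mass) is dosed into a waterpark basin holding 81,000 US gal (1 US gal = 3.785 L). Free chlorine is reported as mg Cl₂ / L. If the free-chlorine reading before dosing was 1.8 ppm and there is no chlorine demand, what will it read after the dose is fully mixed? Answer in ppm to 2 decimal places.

3.37 ppm

Volume: 81,000 US gal × 3.785 L/gal = 306,585 L.
Available chlorine delivered: 692 g × 0.695 = 480.9 g as Cl₂.
Concentration rise: 480.9 g / 306,585 L = 1.569 mg/L = 1.57 ppm.
Final FC: 1.8 + 1.57 = 3.37 ppm.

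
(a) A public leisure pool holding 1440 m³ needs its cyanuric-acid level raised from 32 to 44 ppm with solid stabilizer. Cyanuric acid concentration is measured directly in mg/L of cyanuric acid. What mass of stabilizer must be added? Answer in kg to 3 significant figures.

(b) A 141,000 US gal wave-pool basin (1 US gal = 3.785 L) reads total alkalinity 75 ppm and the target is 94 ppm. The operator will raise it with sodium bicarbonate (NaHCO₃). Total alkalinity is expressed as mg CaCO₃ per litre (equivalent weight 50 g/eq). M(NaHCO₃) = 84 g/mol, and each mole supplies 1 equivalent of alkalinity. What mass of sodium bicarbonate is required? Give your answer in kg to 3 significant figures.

(a) Volume: 1440 m³ = 1,440,000 L.
(a) CYA to add: (44 − 32) = 12 mg/L × 1,440,000 L = 17,280 g cyanuric acid.

(b) Volume: 141,000 US gal × 3.785 L/gal = 533,685 L.
(b) Alkalinity to add: (94 − 75) = 19 mg/L as CaCO₃ × 533,685 L = 10,140 g as CaCO₃.
(b) Equivalents: 10,140 g ÷ 50 g/eq = 202.8 eq.
(b) NaHCO₃ supplies 1 eq per mole → 202.8 mol.
(b) Mass: 202.8 mol × 84 g/mol = 17,040 g.

(a) 17.3 kg; (b) 17.0 kg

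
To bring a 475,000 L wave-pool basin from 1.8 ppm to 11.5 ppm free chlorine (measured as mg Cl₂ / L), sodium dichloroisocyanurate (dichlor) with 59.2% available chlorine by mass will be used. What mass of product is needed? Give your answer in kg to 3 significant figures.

7.78 kg

Chlorine deficit: 11.5 − 1.8 = 9.7 ppm = 9.7 mg/L as Cl₂.
Cl₂ equivalent needed: 9.7 mg/L × 475,000 L = 4,608,000 mg = 4608 g.
Product at 59.2% available chlorine: 4608 / 0.592 = 7783 g.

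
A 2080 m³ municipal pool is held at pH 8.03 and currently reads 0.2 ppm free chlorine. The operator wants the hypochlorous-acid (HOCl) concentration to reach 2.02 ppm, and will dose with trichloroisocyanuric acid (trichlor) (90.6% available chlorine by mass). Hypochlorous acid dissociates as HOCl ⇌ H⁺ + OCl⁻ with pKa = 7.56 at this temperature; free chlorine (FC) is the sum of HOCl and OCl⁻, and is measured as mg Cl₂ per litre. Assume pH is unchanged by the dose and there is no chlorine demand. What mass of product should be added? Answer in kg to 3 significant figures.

Volume: 2080 m³ = 2,080,000 L.
[OCl⁻]/[HOCl] = 10^(pH − pKa) = 10^(8.03 − 7.56) = 2.951; fraction as HOCl = 1/(1 + 2.951) = 0.2531.
Free chlorine required for 2.02 ppm HOCl: 2.02 / 0.2531 = 7.981 ppm.
FC to add: 7.981 − 0.2 = 7.781 mg/L as Cl₂.
Cl₂ equivalent: 7.781 mg/L × 2,080,000 L = 16,190 g.
Product at 90.6% available Cl: 16,190 / 0.906 = 17,860 g.

17.9 kg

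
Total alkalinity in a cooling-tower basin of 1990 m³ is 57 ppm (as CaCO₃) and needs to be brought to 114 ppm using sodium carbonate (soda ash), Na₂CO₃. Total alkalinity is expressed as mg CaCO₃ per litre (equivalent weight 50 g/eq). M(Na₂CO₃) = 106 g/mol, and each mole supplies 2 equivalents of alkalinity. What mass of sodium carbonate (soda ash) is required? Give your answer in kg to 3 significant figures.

Volume: 1990 m³ = 1,990,000 L.
Alkalinity to add: (114 − 57) = 57 mg/L as CaCO₃ × 1,990,000 L = 113,400 g as CaCO₃.
Equivalents: 113,400 g ÷ 50 g/eq = 2269 eq.
Each mole of Na₂CO₃ supplies 2 eq, so 2269 / 2 = 1134 mol.
Mass: 1134 mol × 106 g/mol = 120,200 g.

120 kg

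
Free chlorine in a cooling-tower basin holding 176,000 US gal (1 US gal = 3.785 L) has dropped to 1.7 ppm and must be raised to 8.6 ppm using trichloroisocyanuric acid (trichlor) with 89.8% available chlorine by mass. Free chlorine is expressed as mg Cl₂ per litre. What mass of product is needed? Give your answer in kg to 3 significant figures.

Volume: 176,000 US gal × 3.785 L/gal = 666,160 L.
Chlorine deficit: 8.6 − 1.7 = 6.9 ppm = 6.9 mg/L as Cl₂.
Cl₂ equivalent needed: 6.9 mg/L × 666,160 L = 4,597,000 mg = 4597 g.
Product at 89.8% available chlorine: 4597 / 0.898 = 5119 g.

5.12 kg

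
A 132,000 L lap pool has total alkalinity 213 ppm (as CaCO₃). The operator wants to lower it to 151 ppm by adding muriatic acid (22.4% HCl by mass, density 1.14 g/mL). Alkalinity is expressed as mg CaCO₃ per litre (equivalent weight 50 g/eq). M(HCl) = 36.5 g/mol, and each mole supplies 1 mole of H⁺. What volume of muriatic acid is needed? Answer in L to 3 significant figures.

23.4 L

Alkalinity to neutralize: (213 − 151) = 62 mg/L as CaCO₃ × 132,000 L = 8184 g as CaCO₃.
Equivalents of H⁺ required: 8184 ÷ 50 g/eq = 163.7 eq = 163.7 mol HCl.
Mass of HCl: 163.7 × 36.5 = 5974 g.
Mass of 22.4% solution: 5974 / 0.224 = 26,670 g.
Volume: 26,670 g ÷ 1.14 g/mL = 23,400 mL.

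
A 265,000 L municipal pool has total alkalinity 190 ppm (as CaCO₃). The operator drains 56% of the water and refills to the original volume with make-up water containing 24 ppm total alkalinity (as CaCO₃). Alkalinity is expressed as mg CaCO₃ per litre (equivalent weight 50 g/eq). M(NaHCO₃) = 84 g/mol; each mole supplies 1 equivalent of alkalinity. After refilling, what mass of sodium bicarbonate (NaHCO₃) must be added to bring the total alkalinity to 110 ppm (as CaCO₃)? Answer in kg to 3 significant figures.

After draining 56% and refilling: 190 × 0.44 + 24 × 0.56 = 97.04 ppm.
Deficit to target: 110 − 97.04 = 12.96 mg/L.
As CaCO₃: 12.96 mg/L × 265,000 L = 3434 g; ÷ 50 g/eq ÷ 1 = 68.69 mol NaHCO₃.
Mass: 68.69 × 84 = 5770 g.

5.77 kg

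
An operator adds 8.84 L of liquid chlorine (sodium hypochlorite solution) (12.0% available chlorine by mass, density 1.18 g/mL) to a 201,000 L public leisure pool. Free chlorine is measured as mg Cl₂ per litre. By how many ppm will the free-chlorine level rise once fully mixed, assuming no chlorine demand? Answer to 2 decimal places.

Mass of solution: 8.84 L × 1000 mL/L × 1.18 g/mL = 10,430 g.
Available chlorine delivered: 10,430 g × 0.12 = 1252 g as Cl₂.
Concentration rise: 1252 g / 201,000 L = 6.228 mg/L = 6.23 ppm.

6.23 ppm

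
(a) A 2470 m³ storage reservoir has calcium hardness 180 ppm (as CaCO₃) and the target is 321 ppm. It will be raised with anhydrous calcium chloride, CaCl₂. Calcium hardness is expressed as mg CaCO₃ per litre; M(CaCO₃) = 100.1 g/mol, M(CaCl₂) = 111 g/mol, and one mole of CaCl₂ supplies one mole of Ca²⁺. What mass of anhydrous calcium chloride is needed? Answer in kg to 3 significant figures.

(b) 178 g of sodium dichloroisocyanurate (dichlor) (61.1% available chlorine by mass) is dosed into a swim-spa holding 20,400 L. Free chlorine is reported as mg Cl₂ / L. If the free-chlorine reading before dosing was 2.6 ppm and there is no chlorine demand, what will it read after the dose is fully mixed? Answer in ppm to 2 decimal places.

(a) Volume: 2470 m³ = 2,470,000 L.
(a) Hardness to add: (321 − 180) = 141 mg/L as CaCO₃ × 2,470,000 L = 348,300 g as CaCO₃.
(a) Moles of Ca²⁺ (1 mol Ca²⁺ ≡ 1 mol CaCO₃): 348,300 / 100.1 g/mol = 3479 mol.
(a) Mass of CaCl₂: 3479 × 111 = 386,200 g.

(b) Available chlorine delivered: 178 g × 0.611 = 108.8 g as Cl₂.
(b) Concentration rise: 108.8 g / 20,400 L = 5.331 mg/L = 5.33 ppm.
(b) Final FC: 2.6 + 5.33 = 7.93 ppm.

(a) 386 kg; (b) 7.93 ppm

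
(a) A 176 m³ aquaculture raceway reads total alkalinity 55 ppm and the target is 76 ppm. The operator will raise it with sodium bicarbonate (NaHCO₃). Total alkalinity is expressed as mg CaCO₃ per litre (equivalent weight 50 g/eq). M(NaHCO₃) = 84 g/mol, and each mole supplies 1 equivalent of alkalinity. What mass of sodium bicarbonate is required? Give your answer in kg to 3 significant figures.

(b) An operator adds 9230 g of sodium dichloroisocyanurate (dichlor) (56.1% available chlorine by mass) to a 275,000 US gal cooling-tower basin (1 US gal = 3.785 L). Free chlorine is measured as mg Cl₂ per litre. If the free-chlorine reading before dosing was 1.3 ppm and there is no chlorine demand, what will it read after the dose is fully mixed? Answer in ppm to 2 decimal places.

(a) Volume: 176 m³ = 176,000 L.
(a) Alkalinity to add: (76 − 55) = 21 mg/L as CaCO₃ × 176,000 L = 3696 g as CaCO₃.
(a) Equivalents: 3696 g ÷ 50 g/eq = 73.92 eq.
(a) NaHCO₃ supplies 1 eq per mole → 73.92 mol.
(a) Mass: 73.92 mol × 84 g/mol = 6209 g.

(b) Volume: 275,000 US gal × 3.785 L/gal = 1,040,875 L.
(b) Available chlorine delivered: 9230 g × 0.561 = 5178 g as Cl₂.
(b) Concentration rise: 5178 g / 1,040,875 L = 4.975 mg/L = 4.97 ppm.
(b) Final FC: 1.3 + 4.97 = 6.27 ppm.

(a) 6.21 kg; (b) 6.27 ppm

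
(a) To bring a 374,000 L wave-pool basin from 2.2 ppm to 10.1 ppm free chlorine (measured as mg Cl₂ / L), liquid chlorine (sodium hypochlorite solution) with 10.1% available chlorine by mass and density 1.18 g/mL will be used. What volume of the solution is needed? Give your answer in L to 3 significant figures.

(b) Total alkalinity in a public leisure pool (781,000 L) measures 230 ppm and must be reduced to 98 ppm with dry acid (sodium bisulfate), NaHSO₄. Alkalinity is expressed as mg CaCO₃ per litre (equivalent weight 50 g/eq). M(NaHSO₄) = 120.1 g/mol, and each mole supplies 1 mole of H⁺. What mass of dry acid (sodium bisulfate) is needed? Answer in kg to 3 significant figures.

(a) 24.8 L; (b) 248 kg

(a) Chlorine deficit: 10.1 − 2.2 = 7.9 ppm = 7.9 mg/L as Cl₂.
(a) Cl₂ equivalent needed: 7.9 mg/L × 374,000 L = 2,955,000 mg = 2955 g.
(a) Product at 10.1% available chlorine: 2955 / 0.101 = 29,250 g.
(a) Volume at density 1.18 g/mL: 29,250 g ÷ 1.18 g/mL = 24,790 mL.

(b) Alkalinity to neutralize: (230 − 98) = 132 mg/L as CaCO₃ × 781,000 L = 103,100 g as CaCO₃.
(b) Equivalents of H⁺ required: 103,100 ÷ 50 g/eq = 2062 eq = 2062 mol NaHSO₄.
(b) Mass of NaHSO₄: 2062 × 120.1 = 247,600 g.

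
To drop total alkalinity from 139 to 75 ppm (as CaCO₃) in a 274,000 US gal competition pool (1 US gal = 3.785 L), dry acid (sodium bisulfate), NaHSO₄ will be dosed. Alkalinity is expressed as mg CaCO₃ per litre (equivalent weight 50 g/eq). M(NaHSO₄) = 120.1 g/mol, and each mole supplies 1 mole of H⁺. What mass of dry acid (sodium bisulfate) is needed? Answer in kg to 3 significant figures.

Volume: 274,000 US gal × 3.785 L/gal = 1,037,090 L.
Alkalinity to neutralize: (139 − 75) = 64 mg/L as CaCO₃ × 1,037,090 L = 66,370 g as CaCO₃.
Equivalents of H⁺ required: 66,370 ÷ 50 g/eq = 1327 eq = 1327 mol NaHSO₄.
Mass of NaHSO₄: 1327 × 120.1 = 159,400 g.

159 kg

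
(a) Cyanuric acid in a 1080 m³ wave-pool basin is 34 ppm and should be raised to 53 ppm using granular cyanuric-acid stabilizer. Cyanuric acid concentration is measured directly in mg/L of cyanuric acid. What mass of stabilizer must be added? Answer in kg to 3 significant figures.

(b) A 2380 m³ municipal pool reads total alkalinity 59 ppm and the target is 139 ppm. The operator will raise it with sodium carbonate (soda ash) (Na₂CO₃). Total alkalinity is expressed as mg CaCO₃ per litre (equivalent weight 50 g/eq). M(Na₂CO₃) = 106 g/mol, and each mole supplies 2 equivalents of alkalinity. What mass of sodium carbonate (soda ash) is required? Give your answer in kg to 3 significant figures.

(a) 20.5 kg; (b) 202 kg

(a) Volume: 1080 m³ = 1,080,000 L.
(a) CYA to add: (53 − 34) = 19 mg/L × 1,080,000 L = 20,520 g cyanuric acid.

(b) Volume: 2380 m³ = 2,380,000 L.
(b) Alkalinity to add: (139 − 59) = 80 mg/L as CaCO₃ × 2,380,000 L = 190,400 g as CaCO₃.
(b) Equivalents: 190,400 g ÷ 50 g/eq = 3808 eq.
(b) Each mole of Na₂CO₃ supplies 2 eq, so 3808 / 2 = 1904 mol.
(b) Mass: 1904 mol × 106 g/mol = 201,800 g.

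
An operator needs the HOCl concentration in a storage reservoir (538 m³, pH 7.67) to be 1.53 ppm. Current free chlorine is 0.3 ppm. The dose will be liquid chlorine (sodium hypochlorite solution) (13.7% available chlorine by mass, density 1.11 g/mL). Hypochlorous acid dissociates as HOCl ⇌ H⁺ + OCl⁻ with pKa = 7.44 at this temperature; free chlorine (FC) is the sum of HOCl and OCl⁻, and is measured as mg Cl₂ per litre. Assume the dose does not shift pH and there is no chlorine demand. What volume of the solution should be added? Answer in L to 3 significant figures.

Volume: 538 m³ = 538,000 L.
[OCl⁻]/[HOCl] = 10^(pH − pKa) = 10^(7.67 − 7.44) = 1.698; fraction as HOCl = 1/(1 + 1.698) = 0.3706.
Free chlorine required for 1.53 ppm HOCl: 1.53 / 0.3706 = 4.128 ppm.
FC to add: 4.128 − 0.3 = 3.828 mg/L as Cl₂.
Cl₂ equivalent: 3.828 mg/L × 538,000 L = 2060 g.
Product at 13.7% available Cl: 2060 / 0.137 = 15,030 g.
Volume: 15,030 g ÷ 1.11 g/mL = 13,540 mL.

13.5 L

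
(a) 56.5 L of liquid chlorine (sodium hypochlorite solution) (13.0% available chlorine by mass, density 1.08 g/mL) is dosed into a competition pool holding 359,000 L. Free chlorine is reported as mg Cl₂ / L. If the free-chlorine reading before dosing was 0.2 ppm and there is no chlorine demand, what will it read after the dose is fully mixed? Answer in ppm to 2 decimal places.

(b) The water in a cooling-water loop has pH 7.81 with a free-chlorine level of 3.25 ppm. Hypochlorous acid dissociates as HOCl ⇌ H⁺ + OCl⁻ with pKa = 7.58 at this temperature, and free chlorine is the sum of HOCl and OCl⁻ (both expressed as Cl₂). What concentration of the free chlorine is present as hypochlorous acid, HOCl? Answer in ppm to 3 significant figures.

(a) 22.30 ppm; (b) 1.20 ppm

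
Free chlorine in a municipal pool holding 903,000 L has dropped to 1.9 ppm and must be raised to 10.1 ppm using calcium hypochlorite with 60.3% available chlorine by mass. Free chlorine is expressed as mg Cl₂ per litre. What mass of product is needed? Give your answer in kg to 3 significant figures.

12.3 kg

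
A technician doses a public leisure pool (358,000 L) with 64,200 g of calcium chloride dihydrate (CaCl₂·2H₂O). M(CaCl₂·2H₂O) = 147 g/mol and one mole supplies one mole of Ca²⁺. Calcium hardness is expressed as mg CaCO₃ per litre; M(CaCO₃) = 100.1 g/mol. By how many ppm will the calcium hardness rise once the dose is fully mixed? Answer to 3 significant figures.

Moles of Ca²⁺: 64,200 g ÷ 147 g/mol = 436.7 mol.
As CaCO₃: 436.7 mol × 100.1 g/mol = 43,720 g.
Rise: 43,720 g / 358,000 L × 1000 = 122.1 mg/L.

122 ppm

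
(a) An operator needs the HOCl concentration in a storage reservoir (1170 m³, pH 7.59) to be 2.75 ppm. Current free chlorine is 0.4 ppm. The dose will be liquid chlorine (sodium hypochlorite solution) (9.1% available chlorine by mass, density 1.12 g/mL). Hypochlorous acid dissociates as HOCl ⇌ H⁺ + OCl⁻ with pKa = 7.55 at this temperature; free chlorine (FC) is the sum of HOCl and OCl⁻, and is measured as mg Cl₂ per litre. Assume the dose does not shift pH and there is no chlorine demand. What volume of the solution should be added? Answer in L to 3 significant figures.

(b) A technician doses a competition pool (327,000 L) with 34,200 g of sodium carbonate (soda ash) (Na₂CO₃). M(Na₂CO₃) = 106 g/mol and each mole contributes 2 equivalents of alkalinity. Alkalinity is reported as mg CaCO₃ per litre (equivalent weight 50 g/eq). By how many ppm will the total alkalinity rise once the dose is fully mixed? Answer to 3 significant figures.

(a) 61.6 L; (b) 98.7 ppm

(a) Volume: 1170 m³ = 1,170,000 L.
(a) [OCl⁻]/[HOCl] = 10^(pH − pKa) = 10^(7.59 − 7.55) = 1.096; fraction as HOCl = 1/(1 + 1.096) = 0.477.
(a) Free chlorine required for 2.75 ppm HOCl: 2.75 / 0.477 = 5.765 ppm.
(a) FC to add: 5.765 − 0.4 = 5.365 mg/L as Cl₂.
(a) Cl₂ equivalent: 5.365 mg/L × 1,170,000 L = 6277 g.
(a) Product at 9.1% available Cl: 6277 / 0.091 = 68,980 g.
(a) Volume: 68,980 g ÷ 1.12 g/mL = 61,590 mL.

(b) Moles of Na₂CO₃: 34,200 g ÷ 106 g/mol = 322.6 mol → 645.3 eq of alkalinity.
(b) As CaCO₃: 645.3 eq × 50 g/eq = 32,260 g.
(b) Rise: 32,260 g / 327,000 L × 1000 = 98.67 mg/L.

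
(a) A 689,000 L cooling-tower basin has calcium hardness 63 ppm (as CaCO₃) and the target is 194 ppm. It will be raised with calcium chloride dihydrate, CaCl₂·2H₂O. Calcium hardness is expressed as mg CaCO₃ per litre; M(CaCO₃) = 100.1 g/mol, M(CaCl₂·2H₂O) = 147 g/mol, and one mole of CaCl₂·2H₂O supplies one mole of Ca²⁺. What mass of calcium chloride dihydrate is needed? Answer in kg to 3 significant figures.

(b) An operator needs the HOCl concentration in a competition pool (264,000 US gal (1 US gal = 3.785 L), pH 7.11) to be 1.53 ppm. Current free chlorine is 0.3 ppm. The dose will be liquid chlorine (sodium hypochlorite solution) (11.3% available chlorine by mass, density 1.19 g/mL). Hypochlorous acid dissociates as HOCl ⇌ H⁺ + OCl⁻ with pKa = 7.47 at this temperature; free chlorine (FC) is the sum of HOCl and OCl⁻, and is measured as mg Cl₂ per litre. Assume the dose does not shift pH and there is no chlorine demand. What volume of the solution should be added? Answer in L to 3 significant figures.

(a) 133 kg; (b) 14.1 L

(a) Hardness to add: (194 − 63) = 131 mg/L as CaCO₃ × 689,000 L = 90,260 g as CaCO₃.
(a) Moles of Ca²⁺ (1 mol Ca²⁺ ≡ 1 mol CaCO₃): 90,260 / 100.1 g/mol = 901.7 mol.
(a) Mass of CaCl₂·2H₂O: 901.7 × 147 = 132,500 g.

(b) Volume: 264,000 US gal × 3.785 L/gal = 999,240 L.
(b) [OCl⁻]/[HOCl] = 10^(pH − pKa) = 10^(7.11 − 7.47) = 0.4365; fraction as HOCl = 1/(1 + 0.4365) = 0.6961.
(b) Free chlorine required for 1.53 ppm HOCl: 1.53 / 0.6961 = 2.198 ppm.
(b) FC to add: 2.198 − 0.3 = 1.898 mg/L as Cl₂.
(b) Cl₂ equivalent: 1.898 mg/L × 999,240 L = 1896 g.
(b) Product at 11.3% available Cl: 1896 / 0.113 = 16,780 g.
(b) Volume: 16,780 g ÷ 1.19 g/mL = 14,100 mL.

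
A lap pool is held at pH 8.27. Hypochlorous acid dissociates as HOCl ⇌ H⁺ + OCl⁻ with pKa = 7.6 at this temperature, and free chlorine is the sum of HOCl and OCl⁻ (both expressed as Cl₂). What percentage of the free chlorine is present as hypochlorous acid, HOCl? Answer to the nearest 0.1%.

17.6%

[OCl⁻]/[HOCl] = 10^(pH − pKa) = 10^(8.27 − 7.6) = 10^0.67 = 4.677.
Fraction as HOCl = 1 / (1 + 4.677) = 0.1761.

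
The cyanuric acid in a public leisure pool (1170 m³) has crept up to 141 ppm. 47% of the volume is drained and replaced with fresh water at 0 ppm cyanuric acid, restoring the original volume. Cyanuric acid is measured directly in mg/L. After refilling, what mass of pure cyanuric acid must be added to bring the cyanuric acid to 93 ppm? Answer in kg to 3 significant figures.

Volume: 1170 m³ = 1,170,000 L.
After draining 47% and refilling: 141 × 0.53 + 0 × 0.47 = 74.73 ppm.
Deficit to target: 93 − 74.73 = 18.27 mg/L.
Mass: 18.27 mg/L × 1,170,000 L = 21,380 g cyanuric acid.

21.4 kg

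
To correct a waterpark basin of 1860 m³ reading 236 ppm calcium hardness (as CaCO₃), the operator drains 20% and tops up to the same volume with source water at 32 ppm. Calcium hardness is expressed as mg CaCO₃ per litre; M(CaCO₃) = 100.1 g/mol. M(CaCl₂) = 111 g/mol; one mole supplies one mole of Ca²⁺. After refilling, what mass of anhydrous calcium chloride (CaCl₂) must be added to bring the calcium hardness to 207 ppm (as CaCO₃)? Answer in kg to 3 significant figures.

Volume: 1860 m³ = 1,860,000 L.
After draining 20% and refilling: 236 × 0.80 + 32 × 0.20 = 195.2 ppm.
Deficit to target: 207 − 195.2 = 11.8 mg/L.
As CaCO₃: 11.8 mg/L × 1,860,000 L = 21,950 g; ÷ 100.1 = 219.3 mol Ca²⁺.
Mass: 219.3 × 111 = 24,340 g.

24.3 kg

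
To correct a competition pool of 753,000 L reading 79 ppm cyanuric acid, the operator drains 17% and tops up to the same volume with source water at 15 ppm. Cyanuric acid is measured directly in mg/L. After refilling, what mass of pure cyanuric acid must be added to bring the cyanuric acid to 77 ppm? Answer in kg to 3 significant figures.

6.69 kg

After draining 17% and refilling: 79 × 0.83 + 15 × 0.17 = 68.12 ppm.
Deficit to target: 77 − 68.12 = 8.88 mg/L.
Mass: 8.88 mg/L × 753,000 L = 6687 g cyanuric acid.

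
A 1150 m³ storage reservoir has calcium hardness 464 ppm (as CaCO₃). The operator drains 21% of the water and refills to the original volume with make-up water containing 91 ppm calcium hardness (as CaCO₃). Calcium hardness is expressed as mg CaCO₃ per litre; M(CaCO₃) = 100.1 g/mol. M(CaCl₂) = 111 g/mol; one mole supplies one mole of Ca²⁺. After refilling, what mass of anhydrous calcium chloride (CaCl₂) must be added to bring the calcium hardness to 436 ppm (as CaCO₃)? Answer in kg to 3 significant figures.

Volume: 1150 m³ = 1,150,000 L.
After draining 21% and refilling: 464 × 0.79 + 91 × 0.21 = 385.67 ppm.
Deficit to target: 436 − 385.67 = 50.33 mg/L.
As CaCO₃: 50.33 mg/L × 1,150,000 L = 57,880 g; ÷ 100.1 = 578.2 mol Ca²⁺.
Mass: 578.2 × 111 = 64,180 g.

64.2 kg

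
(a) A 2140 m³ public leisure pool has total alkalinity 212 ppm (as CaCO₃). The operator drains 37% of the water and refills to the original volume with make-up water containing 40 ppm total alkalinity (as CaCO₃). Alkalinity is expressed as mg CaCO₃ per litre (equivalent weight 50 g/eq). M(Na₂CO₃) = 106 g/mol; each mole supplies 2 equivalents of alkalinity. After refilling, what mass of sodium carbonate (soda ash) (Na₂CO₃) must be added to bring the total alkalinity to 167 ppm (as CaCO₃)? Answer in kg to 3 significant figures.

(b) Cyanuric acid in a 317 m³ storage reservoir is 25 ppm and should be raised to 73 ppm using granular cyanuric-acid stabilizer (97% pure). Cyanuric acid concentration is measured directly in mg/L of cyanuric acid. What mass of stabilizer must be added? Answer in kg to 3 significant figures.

(a) 42.3 kg; (b) 15.7 kg

(a) Volume: 2140 m³ = 2,140,000 L.
(a) After draining 37% and refilling: 212 × 0.63 + 40 × 0.37 = 148.36 ppm.
(a) Deficit to target: 167 − 148.36 = 18.64 mg/L.
(a) As CaCO₃: 18.64 mg/L × 2,140,000 L = 39,890 g; ÷ 50 g/eq ÷ 2 = 398.9 mol Na₂CO₃.
(a) Mass: 398.9 × 106 = 42,280 g.

(b) Volume: 317 m³ = 317,000 L.
(b) CYA to add: (73 − 25) = 48 mg/L × 317,000 L = 15,220 g cyanuric acid.
(b) At 97% purity: 15,220 / 0.97 = 15,690 g product.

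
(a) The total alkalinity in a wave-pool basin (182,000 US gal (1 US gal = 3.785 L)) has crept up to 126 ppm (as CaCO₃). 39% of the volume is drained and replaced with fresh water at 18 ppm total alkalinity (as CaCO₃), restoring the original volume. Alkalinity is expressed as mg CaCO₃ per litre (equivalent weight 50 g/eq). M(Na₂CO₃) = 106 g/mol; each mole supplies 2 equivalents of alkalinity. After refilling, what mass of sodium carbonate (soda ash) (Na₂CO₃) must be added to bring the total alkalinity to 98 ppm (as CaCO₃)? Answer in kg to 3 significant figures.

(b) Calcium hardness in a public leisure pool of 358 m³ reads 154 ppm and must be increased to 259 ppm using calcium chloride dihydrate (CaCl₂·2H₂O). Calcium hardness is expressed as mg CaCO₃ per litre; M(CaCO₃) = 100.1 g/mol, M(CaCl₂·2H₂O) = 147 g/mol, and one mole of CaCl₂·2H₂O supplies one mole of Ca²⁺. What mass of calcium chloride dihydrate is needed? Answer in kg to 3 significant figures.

(a) 10.3 kg; (b) 55.2 kg

(a) Volume: 182,000 US gal × 3.785 L/gal = 688,870 L.
(a) After draining 39% and refilling: 126 × 0.61 + 18 × 0.39 = 83.88 ppm.
(a) Deficit to target: 98 − 83.88 = 14.12 mg/L.
(a) As CaCO₃: 14.12 mg/L × 688,870 L = 9727 g; ÷ 50 g/eq ÷ 2 = 97.27 mol Na₂CO₃.
(a) Mass: 97.27 × 106 = 10,310 g.

(b) Volume: 358 m³ = 358,000 L.
(b) Hardness to add: (259 − 154) = 105 mg/L as CaCO₃ × 358,000 L = 37,590 g as CaCO₃.
(b) Moles of Ca²⁺ (1 mol Ca²⁺ ≡ 1 mol CaCO₃): 37,590 / 100.1 g/mol = 375.5 mol.
(b) Mass of CaCl₂·2H₂O: 375.5 × 147 = 55,200 g.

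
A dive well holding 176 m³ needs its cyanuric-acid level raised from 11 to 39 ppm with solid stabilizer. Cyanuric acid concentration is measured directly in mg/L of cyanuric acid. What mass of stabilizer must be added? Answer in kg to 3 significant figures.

4.93 kg

Volume: 176 m³ = 176,000 L.
CYA to add: (39 − 11) = 28 mg/L × 176,000 L = 4928 g cyanuric acid.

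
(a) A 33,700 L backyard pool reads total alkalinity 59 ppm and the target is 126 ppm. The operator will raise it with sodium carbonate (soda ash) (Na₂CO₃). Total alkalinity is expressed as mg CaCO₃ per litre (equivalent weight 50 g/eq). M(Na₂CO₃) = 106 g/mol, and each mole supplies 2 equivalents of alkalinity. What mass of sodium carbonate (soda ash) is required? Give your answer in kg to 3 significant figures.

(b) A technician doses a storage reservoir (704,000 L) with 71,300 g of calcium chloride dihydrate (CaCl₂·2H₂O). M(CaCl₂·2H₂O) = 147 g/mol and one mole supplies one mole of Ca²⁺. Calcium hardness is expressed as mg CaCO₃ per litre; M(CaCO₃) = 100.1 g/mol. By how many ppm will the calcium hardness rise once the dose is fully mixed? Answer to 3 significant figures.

(a) 2.39 kg; (b) 69.0 ppm

(a) Alkalinity to add: (126 − 59) = 67 mg/L as CaCO₃ × 33,700 L = 2258 g as CaCO₃.
(a) Equivalents: 2258 g ÷ 50 g/eq = 45.16 eq.
(a) Each mole of Na₂CO₃ supplies 2 eq, so 45.16 / 2 = 22.58 mol.
(a) Mass: 22.58 mol × 106 g/mol = 2393 g.

(b) Moles of Ca²⁺: 71,300 g ÷ 147 g/mol = 485 mol.
(b) As CaCO₃: 485 mol × 100.1 g/mol = 48,550 g.
(b) Rise: 48,550 g / 704,000 L × 1000 = 68.97 mg/L.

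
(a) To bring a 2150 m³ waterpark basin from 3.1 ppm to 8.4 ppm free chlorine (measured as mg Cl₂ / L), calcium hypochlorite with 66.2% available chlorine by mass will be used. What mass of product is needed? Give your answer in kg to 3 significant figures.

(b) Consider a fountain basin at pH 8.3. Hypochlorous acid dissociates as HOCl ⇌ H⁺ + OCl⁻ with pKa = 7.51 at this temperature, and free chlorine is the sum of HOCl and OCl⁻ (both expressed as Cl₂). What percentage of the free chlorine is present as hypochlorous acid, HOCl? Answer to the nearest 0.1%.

(a) Volume: 2150 m³ = 2,150,000 L.
(a) Chlorine deficit: 8.4 − 3.1 = 5.3 ppm = 5.3 mg/L as Cl₂.
(a) Cl₂ equivalent needed: 5.3 mg/L × 2,150,000 L = 11,400,000 mg = 11,400 g.
(a) Product at 66.2% available chlorine: 11,400 / 0.662 = 17,210 g.

(b) [OCl⁻]/[HOCl] = 10^(pH − pKa) = 10^(8.3 − 7.51) = 10^0.79 = 6.166.
(b) Fraction as HOCl = 1 / (1 + 6.166) = 0.1395.

(a) 17.2 kg; (b) 14.0%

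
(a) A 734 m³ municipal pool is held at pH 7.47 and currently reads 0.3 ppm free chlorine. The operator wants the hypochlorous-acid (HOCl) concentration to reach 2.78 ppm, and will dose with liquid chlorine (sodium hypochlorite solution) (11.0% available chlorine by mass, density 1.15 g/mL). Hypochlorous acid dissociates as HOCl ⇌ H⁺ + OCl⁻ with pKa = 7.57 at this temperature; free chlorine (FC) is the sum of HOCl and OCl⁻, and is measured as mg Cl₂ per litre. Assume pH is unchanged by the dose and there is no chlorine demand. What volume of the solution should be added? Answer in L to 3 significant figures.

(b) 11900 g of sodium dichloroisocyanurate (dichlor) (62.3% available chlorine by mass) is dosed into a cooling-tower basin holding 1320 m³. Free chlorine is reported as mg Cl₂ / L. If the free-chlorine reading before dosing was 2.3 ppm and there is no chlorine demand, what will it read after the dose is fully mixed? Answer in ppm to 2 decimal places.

(a) 27.2 L; (b) 7.92 ppm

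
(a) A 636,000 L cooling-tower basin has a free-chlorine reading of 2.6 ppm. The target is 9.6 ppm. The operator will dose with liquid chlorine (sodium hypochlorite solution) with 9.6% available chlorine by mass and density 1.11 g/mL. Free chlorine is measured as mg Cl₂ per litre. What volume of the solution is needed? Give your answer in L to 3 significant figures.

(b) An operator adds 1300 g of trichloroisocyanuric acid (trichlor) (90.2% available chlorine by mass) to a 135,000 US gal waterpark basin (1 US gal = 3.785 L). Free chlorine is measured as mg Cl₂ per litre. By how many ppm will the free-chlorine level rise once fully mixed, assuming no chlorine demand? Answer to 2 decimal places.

(a) 41.8 L; (b) 2.29 ppm

(a) Chlorine deficit: 9.6 − 2.6 = 7 ppm = 7 mg/L as Cl₂.
(a) Cl₂ equivalent needed: 7 mg/L × 636,000 L = 4,452,000 mg = 4452 g.
(a) Product at 9.6% available chlorine: 4452 / 0.096 = 46,380 g.
(a) Volume at density 1.11 g/mL: 46,380 g ÷ 1.11 g/mL = 41,780 mL.

(b) Volume: 135,000 US gal × 3.785 L/gal = 510,975 L.
(b) Available chlorine delivered: 1300 g × 0.902 = 1173 g as Cl₂.
(b) Concentration rise: 1173 g / 510,975 L = 2.295 mg/L = 2.29 ppm.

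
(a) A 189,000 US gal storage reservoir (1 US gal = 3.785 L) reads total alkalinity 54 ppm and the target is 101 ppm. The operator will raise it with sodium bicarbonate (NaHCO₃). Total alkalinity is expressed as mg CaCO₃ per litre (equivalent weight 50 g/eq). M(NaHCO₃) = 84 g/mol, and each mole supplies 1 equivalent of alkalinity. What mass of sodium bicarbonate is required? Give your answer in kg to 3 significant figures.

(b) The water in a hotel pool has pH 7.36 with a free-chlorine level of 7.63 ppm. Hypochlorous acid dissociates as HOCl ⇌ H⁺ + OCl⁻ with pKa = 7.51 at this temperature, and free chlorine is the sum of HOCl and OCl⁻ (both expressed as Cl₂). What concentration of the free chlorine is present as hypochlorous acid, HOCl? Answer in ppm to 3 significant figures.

(a) 56.5 kg; (b) 4.47 ppm

(a) Volume: 189,000 US gal × 3.785 L/gal = 715,365 L.
(a) Alkalinity to add: (101 − 54) = 47 mg/L as CaCO₃ × 715,365 L = 33,620 g as CaCO₃.
(a) Equivalents: 33,620 g ÷ 50 g/eq = 672.4 eq.
(a) NaHCO₃ supplies 1 eq per mole → 672.4 mol.
(a) Mass: 672.4 mol × 84 g/mol = 56,490 g.

(b) [OCl⁻]/[HOCl] = 10^(pH − pKa) = 10^(7.36 − 7.51) = 10^-0.15 = 0.7079.
(b) Fraction as HOCl = 1 / (1 + 0.7079) = 0.5855.
(b) HOCl = 0.5855 × 7.63 ppm = 4.467 ppm.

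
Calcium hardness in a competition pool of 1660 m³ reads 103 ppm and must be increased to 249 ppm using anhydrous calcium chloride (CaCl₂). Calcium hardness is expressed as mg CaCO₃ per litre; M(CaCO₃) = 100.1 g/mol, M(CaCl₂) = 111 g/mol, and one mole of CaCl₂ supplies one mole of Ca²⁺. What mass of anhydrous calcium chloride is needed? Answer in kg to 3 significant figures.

269 kg

Volume: 1660 m³ = 1,660,000 L.
Hardness to add: (249 − 103) = 146 mg/L as CaCO₃ × 1,660,000 L = 242,400 g as CaCO₃.
Moles of Ca²⁺ (1 mol Ca²⁺ ≡ 1 mol CaCO₃): 242,400 / 100.1 g/mol = 2421 mol.
Mass of CaCl₂: 2421 × 111 = 268,800 g.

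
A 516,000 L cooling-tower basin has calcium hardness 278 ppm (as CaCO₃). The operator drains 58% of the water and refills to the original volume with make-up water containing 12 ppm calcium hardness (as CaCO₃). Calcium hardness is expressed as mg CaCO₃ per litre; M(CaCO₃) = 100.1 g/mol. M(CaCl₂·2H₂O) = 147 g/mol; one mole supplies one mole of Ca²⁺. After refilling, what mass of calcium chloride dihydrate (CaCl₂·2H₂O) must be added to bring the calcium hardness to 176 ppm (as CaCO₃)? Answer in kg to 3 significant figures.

After draining 58% and refilling: 278 × 0.42 + 12 × 0.58 = 123.72 ppm.
Deficit to target: 176 − 123.72 = 52.28 mg/L.
As CaCO₃: 52.28 mg/L × 516,000 L = 26,980 g; ÷ 100.1 = 269.5 mol Ca²⁺.
Mass: 269.5 × 147 = 39,620 g.

39.6 kg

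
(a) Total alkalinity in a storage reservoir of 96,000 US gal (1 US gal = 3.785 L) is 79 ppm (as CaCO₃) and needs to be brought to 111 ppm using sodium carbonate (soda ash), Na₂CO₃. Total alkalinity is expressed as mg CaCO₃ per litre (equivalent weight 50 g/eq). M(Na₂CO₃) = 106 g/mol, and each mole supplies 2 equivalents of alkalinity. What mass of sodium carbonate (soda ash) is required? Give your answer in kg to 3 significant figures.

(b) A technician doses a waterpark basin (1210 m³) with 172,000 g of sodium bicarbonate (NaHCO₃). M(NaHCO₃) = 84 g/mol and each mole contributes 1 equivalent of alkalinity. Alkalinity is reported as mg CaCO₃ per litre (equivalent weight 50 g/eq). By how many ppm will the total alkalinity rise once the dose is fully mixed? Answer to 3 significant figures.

(a) Volume: 96,000 US gal × 3.785 L/gal = 363,360 L.
(a) Alkalinity to add: (111 − 79) = 32 mg/L as CaCO₃ × 363,360 L = 11,630 g as CaCO₃.
(a) Equivalents: 11,630 g ÷ 50 g/eq = 232.6 eq.
(a) Each mole of Na₂CO₃ supplies 2 eq, so 232.6 / 2 = 116.3 mol.
(a) Mass: 116.3 mol × 106 g/mol = 12,330 g.

(b) Volume: 1210 m³ = 1,210,000 L.
(b) Moles of NaHCO₃: 172,000 g ÷ 84 g/mol = 2048 mol → 2048 eq of alkalinity.
(b) As CaCO₃: 2048 eq × 50 g/eq = 102,400 g.
(b) Rise: 102,400 g / 1,210,000 L × 1000 = 84.61 mg/L.

(a) 12.3 kg; (b) 84.6 ppm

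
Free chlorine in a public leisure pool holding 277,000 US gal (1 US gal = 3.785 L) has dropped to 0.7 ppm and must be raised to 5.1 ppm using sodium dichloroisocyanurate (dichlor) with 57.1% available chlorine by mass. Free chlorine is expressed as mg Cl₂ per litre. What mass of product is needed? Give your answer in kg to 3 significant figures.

Volume: 277,000 US gal × 3.785 L/gal = 1,048,445 L.
Chlorine deficit: 5.1 − 0.7 = 4.4 ppm = 4.4 mg/L as Cl₂.
Cl₂ equivalent needed: 4.4 mg/L × 1,048,445 L = 4,613,000 mg = 4613 g.
Product at 57.1% available chlorine: 4613 / 0.571 = 8079 g.

8.08 kg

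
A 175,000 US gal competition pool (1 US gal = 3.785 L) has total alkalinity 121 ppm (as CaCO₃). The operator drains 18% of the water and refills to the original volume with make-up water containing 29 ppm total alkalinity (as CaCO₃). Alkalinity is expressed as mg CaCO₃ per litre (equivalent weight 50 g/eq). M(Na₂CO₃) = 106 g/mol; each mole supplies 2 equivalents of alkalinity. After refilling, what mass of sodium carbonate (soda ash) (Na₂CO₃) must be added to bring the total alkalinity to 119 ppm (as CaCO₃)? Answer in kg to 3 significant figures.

Volume: 175,000 US gal × 3.785 L/gal = 662,375 L.
After draining 18% and refilling: 121 × 0.82 + 29 × 0.18 = 104.44 ppm.
Deficit to target: 119 − 104.44 = 14.56 mg/L.
As CaCO₃: 14.56 mg/L × 662,375 L = 9644 g; ÷ 50 g/eq ÷ 2 = 96.44 mol Na₂CO₃.
Mass: 96.44 × 106 = 10,220 g.

10.2 kg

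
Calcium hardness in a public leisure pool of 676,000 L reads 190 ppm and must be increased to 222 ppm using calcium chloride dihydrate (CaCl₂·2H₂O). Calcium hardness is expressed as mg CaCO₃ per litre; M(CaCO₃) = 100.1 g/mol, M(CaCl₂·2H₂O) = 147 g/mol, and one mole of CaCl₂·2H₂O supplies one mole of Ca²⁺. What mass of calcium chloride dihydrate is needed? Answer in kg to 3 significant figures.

31.8 kg

Hardness to add: (222 − 190) = 32 mg/L as CaCO₃ × 676,000 L = 21,630 g as CaCO₃.
Moles of Ca²⁺ (1 mol Ca²⁺ ≡ 1 mol CaCO₃): 21,630 / 100.1 g/mol = 216.1 mol.
Mass of CaCl₂·2H₂O: 216.1 × 147 = 31,770 g.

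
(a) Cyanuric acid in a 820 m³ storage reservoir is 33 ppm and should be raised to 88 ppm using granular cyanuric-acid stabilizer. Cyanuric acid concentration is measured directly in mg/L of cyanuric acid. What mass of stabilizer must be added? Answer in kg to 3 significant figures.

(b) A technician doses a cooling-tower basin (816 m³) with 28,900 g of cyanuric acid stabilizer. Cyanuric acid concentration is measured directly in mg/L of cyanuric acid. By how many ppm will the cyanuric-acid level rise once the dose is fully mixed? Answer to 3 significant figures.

(a) 45.1 kg; (b) 35.4 ppm

(a) Volume: 820 m³ = 820,000 L.
(a) CYA to add: (88 − 33) = 55 mg/L × 820,000 L = 45,100 g cyanuric acid.

(b) Volume: 816 m³ = 816,000 L.
(b) Rise: 28,900 g / 816,000 L × 1000 = 35.42 mg/L.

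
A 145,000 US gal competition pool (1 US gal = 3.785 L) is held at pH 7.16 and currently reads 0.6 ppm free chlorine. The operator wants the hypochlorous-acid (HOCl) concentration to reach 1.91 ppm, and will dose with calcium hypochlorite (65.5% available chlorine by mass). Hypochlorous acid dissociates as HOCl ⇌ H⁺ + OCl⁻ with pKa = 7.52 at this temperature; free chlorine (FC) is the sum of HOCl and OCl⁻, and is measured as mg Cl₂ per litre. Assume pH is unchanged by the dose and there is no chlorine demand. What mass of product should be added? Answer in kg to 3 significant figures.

Volume: 145,000 US gal × 3.785 L/gal = 548,825 L.
[OCl⁻]/[HOCl] = 10^(pH − pKa) = 10^(7.16 − 7.52) = 0.4365; fraction as HOCl = 1/(1 + 0.4365) = 0.6961.
Free chlorine required for 1.91 ppm HOCl: 1.91 / 0.6961 = 2.744 ppm.
FC to add: 2.744 − 0.6 = 2.144 mg/L as Cl₂.
Cl₂ equivalent: 2.144 mg/L × 548,825 L = 1177 g.
Product at 65.5% available Cl: 1177 / 0.655 = 1796 g.

1.80 kg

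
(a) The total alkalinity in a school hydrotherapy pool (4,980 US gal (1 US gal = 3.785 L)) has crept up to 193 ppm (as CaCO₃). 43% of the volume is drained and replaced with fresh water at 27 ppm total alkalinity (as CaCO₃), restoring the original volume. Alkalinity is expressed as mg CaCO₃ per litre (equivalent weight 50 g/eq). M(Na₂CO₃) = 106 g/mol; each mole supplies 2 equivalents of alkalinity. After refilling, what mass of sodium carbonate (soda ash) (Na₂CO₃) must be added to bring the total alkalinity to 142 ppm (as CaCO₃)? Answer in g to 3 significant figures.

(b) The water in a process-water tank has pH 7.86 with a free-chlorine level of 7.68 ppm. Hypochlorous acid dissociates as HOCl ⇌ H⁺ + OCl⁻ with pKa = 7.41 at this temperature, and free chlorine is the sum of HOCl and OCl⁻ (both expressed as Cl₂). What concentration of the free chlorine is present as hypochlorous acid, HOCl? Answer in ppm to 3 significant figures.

(a) 407 g; (b) 2.01 ppm

(a) Volume: 4,980 US gal × 3.785 L/gal = 18,849 L.
(a) After draining 43% and refilling: 193 × 0.57 + 27 × 0.43 = 121.62 ppm.
(a) Deficit to target: 142 − 121.62 = 20.38 mg/L.
(a) As CaCO₃: 20.38 mg/L × 18,849 L = 384.1 g; ÷ 50 g/eq ÷ 2 = 3.841 mol Na₂CO₃.
(a) Mass: 3.841 × 106 = 407.2 g.

(b) [OCl⁻]/[HOCl] = 10^(pH − pKa) = 10^(7.86 − 7.41) = 10^0.45 = 2.818.
(b) Fraction as HOCl = 1 / (1 + 2.818) = 0.2619.
(b) HOCl = 0.2619 × 7.68 ppm = 2.011 ppm.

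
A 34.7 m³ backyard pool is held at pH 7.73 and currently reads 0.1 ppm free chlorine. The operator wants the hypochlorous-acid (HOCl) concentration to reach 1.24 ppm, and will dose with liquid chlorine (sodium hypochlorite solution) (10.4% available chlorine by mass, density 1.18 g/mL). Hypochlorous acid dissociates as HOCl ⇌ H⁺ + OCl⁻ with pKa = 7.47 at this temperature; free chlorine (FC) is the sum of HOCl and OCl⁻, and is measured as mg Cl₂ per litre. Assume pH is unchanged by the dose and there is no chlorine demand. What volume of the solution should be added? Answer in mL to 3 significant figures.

Volume: 34.7 m³ = 34,700 L.
[OCl⁻]/[HOCl] = 10^(pH − pKa) = 10^(7.73 − 7.47) = 1.82; fraction as HOCl = 1/(1 + 1.82) = 0.3546.
Free chlorine required for 1.24 ppm HOCl: 1.24 / 0.3546 = 3.496 ppm.
FC to add: 3.496 − 0.1 = 3.396 mg/L as Cl₂.
Cl₂ equivalent: 3.396 mg/L × 34,700 L = 117.9 g.
Product at 10.4% available Cl: 117.9 / 0.104 = 1133 g.
Volume: 1133 g ÷ 1.18 g/mL = 960.4 mL.

960 mL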